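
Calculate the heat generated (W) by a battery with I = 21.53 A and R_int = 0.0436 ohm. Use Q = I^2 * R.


I^2 = 463.54
Q = 463.54 * 0.0436 = 20.21 W

20.21 W


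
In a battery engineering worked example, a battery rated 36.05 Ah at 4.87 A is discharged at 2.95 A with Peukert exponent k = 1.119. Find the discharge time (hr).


Step 1: t_rated = C / I_rated = 36.05 / 4.87 = 7.4025 hr
Step 2: ratio = 4.87 / 2.95 = 1.6508
Step 3: ratio^k = 1.6508^1.119 = 1.7523
Step 4: t = t_rated * ratio^k = 7.4025 * 1.7523 = 12.97 hr

12.97 hr


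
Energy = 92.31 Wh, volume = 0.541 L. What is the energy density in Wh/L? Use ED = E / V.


ED = E / V = 92.31 / 0.541 = 170.6 Wh/L

170.6 Wh/L


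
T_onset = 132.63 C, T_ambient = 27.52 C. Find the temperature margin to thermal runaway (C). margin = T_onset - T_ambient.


margin = T_onset - T_ambient = 132.63 - 27.52 = 105.11 C

105.11 C


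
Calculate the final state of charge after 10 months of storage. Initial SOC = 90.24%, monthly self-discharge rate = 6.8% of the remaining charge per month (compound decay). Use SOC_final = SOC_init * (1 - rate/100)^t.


Monthly retention factor = 1 - 6.8/100 = 0.932
Over 10 months: factor^10 = 0.49449
SOC_final = 90.24 * 0.49449 = 44.62%

44.62%


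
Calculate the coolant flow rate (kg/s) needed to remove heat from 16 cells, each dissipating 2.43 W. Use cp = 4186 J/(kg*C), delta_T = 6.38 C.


Q_total = 16 * 2.43 = 38.88 W
m_dot = Q_total / (cp * dT) = 38.88 / (4186 * 6.38) = 0.001456 kg/s

0.001456 kg/s


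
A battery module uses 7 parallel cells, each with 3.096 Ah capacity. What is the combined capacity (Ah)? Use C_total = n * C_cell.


C_total = 7 * 3.096 = 21.672 Ah

21.672 Ah


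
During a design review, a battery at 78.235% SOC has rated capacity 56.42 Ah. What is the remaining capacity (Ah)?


remaining = SOC / 100 * total = 78.235 / 100 * 56.42 = 44.14 Ah

44.14 Ah


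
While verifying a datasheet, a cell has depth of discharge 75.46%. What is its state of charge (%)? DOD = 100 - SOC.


SOC = 100 - DOD = 100 - 75.46 = 24.54%

24.54%


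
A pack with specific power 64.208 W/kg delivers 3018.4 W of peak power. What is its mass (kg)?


m = P / SP = 3018.4 / 64.208 = 47.01 kg

47.01 kg


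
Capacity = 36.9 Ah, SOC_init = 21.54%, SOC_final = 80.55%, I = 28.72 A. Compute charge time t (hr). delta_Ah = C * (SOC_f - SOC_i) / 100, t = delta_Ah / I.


delta_Ah = 36.9 * (80.55 - 21.54) / 100 = 21.775 Ah
t = delta_Ah / I = 21.775 / 28.72 = 0.7582 hr

0.7582 hr


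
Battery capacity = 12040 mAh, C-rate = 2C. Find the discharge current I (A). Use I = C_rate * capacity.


Convert: capacity = 12040 mAh = 12.04 Ah
At 2C: I = 2 * 12.04 Ah = 24.08 A

24.08 A


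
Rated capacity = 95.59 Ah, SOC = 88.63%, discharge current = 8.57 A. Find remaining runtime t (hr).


Step 1: remaining = SOC/100 * C_total = 88.63/100 * 95.59 = 84.721 Ah
Step 2: t = remaining / I = 84.721 / 8.57 = 9.886 hr

9.886 hr


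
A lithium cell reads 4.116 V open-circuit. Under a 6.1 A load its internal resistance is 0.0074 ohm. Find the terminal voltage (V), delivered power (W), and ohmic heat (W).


Step 1: V_terminal = OCV - I*R = 4.116 - 6.1 * 0.0074 = 4.0709 V
Step 2: P_out = V_terminal * I = 4.0709 * 6.1 = 24.83 W
Step 3: Q = I^2 * R = 6.1^2 * 0.0074 = 0.2754 W

V=4.0709 V, P=24.83 W, Q=0.2754 W


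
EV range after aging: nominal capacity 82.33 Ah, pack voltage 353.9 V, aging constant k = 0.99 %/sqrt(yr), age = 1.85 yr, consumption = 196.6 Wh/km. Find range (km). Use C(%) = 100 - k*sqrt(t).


Step 1: capacity retention = 100 - 0.99 * sqrt(1.85) = 100 - 0.99 * 1.3601 = 98.654%
Step 2: C_now = 82.33 * 98.654/100 = 81.222 Ah
Step 3: E_pack = V * C_now = 353.9 * 81.222 = 28744 Wh
Step 4: range = E_pack / consumption = 28744 / 196.6 = 146.2 km

146.2 km


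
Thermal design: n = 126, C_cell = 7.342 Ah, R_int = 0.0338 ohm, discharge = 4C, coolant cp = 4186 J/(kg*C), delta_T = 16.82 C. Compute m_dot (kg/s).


Step 1: I = 4 * 7.342 = 29.368 A
Step 2: Q_cell = I^2 * R = 29.368^2 * 0.0338 = 29.152 W
Step 3: Q_total = 126 * 29.152 = 3673.2 W
Step 4: m_dot = Q_total / (cp * dT) = 3673.2 / (4186 * 16.82) = 0.05217 kg/s

0.05217 kg/s


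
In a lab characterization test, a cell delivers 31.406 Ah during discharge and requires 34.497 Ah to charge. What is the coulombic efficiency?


Coulombic efficiency = 31.406/34.497 * 100% = 91.04%

91.04%


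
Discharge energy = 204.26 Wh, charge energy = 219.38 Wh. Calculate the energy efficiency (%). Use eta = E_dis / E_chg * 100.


Round-trip efficiency = 204.26/219.38 * 100% = 93.11%

93.11%


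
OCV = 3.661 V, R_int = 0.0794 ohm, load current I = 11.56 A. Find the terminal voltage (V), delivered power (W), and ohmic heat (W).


Step 1: V_terminal = OCV - I*R = 3.661 - 11.56 * 0.0794 = 2.7431 V
Step 2: P_out = V_terminal * I = 2.7431 * 11.56 = 31.71 W
Step 3: Q = I^2 * R = 11.56^2 * 0.0794 = 10.61 W

V=2.7431 V, P=31.71 W, Q=10.61 W


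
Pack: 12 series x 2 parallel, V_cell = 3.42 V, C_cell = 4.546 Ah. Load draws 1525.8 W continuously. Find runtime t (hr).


Step 1: E_pack = Ns * V_cell * Np * C_cell = 12 * 3.42 * 2 * 4.546 = 373.14 Wh
Step 2: t = E_pack / P = 373.14 / 1525.8 = 0.2446 hr

0.2446 hr


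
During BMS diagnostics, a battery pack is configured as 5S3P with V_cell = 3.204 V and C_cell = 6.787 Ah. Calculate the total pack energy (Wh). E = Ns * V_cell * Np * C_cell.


V_pack = 5 * 3.204 = 16.02 V
C_pack = 3 * 6.787 = 20.361 Ah
E = V_pack * C_pack = 16.02 * 20.361 = 326.2 Wh

326.2 Wh


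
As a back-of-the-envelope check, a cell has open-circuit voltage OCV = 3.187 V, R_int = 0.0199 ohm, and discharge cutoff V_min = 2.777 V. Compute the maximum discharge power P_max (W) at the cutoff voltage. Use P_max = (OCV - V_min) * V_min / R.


dV = OCV - V_min = 0.41 V (so I_max = dV / R)
P_max = dV * V_min / R = 0.41 * 2.777 / 0.0199 = 57.21 W

57.21 W


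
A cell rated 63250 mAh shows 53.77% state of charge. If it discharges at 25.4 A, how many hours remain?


Convert: C_total = 63250 mAh = 63.25 Ah
Step 1: remaining = SOC/100 * C_total = 53.77/100 * 63.25 = 34.01 Ah
Step 2: t = remaining / I = 34.01 / 25.4 = 1.339 hr

1.339 hr


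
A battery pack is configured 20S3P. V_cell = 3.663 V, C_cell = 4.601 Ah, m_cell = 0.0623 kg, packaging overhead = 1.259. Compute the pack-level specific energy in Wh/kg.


Step 1: V_pack = 20 * 3.663 = 73.26 V
Step 2: C_pack = 3 * 4.601 = 13.803 Ah
Step 3: E_pack = V_pack * C_pack = 73.26 * 13.803 = 1011.2 Wh
Step 4: m_pack = 20 * 3 * 0.0623 * 1.259 = 4.7061 kg
Step 5: ED = E_pack / m_pack = 1011.2 / 4.7061 = 214.9 Wh/kg

214.9 Wh/kg


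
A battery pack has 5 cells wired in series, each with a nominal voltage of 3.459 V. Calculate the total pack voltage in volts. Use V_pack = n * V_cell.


Series voltages add: 5 * 3.459 V = 17.295 V

17.295 V


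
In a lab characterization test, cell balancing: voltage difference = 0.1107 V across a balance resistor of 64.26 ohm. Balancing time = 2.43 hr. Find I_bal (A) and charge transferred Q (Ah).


First, Ohm's law: I_bal = 0.1107 V / 64.26 ohm = 0.0017227 A
Then Q = I * t = 0.0017227 A * 2.43 hr = 0.004186 Ah

I=0.0017227 A, Q=0.004186 Ah


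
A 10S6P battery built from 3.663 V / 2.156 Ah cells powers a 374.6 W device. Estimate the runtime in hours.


Step 1: E_pack = Ns * V_cell * Np * C_cell = 10 * 3.663 * 6 * 2.156 = 473.85 Wh
Step 2: t = E_pack / P = 473.85 / 374.6 = 1.265 hr

1.265 hr


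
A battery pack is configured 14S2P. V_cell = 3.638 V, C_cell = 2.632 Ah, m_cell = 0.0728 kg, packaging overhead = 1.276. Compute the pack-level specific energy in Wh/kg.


Step 1: V_pack = 14 * 3.638 = 50.932 V
Step 2: C_pack = 2 * 2.632 = 5.264 Ah
Step 3: E_pack = V_pack * C_pack = 50.932 * 5.264 = 268.11 Wh
Step 4: m_pack = 14 * 2 * 0.0728 * 1.276 = 2.601 kg
Step 5: ED = E_pack / m_pack = 268.11 / 2.601 = 103.1 Wh/kg

103.1 Wh/kg


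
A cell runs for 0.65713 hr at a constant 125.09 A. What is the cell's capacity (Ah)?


C = I * t = 125.09 * 0.65713 = 82.20 Ah

82.20 Ah


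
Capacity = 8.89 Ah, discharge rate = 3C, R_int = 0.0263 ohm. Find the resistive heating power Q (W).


Step 1: I = C_rate * capacity = 3 * 8.89 = 26.67 A
Step 2: Q = I^2 * R = 26.67^2 * 0.0263 = 711.29 * 0.0263 = 18.71 W

18.71 W


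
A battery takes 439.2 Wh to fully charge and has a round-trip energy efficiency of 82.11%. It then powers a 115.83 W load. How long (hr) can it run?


Step 1: E_discharge = eta/100 * E_charge = 82.11/100 * 439.2 = 360.63 Wh
Step 2: t = E_discharge / P = 360.63 / 115.83 = 3.113 hr

3.113 hr


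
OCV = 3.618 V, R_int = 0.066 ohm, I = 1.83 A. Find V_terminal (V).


IR drop = 1.83 * 0.066 = 0.12078 V
V = 3.618 - 0.12078 = 3.497 V

3.497 V


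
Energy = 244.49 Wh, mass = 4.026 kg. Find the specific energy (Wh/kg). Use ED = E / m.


ED = E / m = 244.49 / 4.026 = 60.73 Wh/kg

60.73 Wh/kg


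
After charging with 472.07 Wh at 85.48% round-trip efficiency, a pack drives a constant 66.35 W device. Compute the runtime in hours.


Step 1: E_discharge = eta/100 * E_charge = 85.48/100 * 472.07 = 403.53 Wh
Step 2: t = E_discharge / P = 403.53 / 66.35 = 6.082 hr

6.082 hr


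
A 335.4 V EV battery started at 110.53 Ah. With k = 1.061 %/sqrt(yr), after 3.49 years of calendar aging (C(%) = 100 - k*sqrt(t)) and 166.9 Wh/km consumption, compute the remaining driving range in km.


Step 1: capacity retention = 100 - 1.061 * sqrt(3.49) = 100 - 1.061 * 1.8682 = 98.018%
Step 2: C_now = 110.53 * 98.018/100 = 108.34 Ah
Step 3: E_pack = V * C_now = 335.4 * 108.34 = 36337 Wh
Step 4: range = E_pack / consumption = 36337 / 166.9 = 217.7 km

217.7 km


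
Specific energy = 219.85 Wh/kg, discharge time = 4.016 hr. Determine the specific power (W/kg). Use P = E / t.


Specific power = 219.85 Wh/kg / 4.016 hr = 54.74 W/kg

54.74 W/kg


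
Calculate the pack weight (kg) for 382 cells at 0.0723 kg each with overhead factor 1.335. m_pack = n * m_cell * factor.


m_pack = n * m_cell * overhead = 382 * 0.0723 * 1.335 = 36.87 kg

36.87 kg


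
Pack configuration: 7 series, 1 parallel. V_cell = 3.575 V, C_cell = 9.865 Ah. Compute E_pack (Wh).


E = Ns * Vcell * Np * Ccell = 7 * 3.575 * 1 * 9.865 = 246.9 Wh

246.9 Wh


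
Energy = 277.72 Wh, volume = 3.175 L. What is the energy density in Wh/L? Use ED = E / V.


Volumetric ED = 277.72 Wh / 3.175 L = 87.47 Wh/L

87.47 Wh/L


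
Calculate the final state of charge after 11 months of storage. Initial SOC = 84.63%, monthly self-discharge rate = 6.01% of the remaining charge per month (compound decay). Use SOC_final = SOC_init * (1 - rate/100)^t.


Monthly retention factor = 1 - 6.01/100 = 0.9399
Over 11 months: factor^11 = 0.50571
SOC_final = 84.63 * 0.50571 = 42.80%

42.80%


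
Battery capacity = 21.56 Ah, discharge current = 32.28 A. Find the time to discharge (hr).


t = capacity / current = 21.56 / 32.28 = 0.6679 hr

0.6679 hr


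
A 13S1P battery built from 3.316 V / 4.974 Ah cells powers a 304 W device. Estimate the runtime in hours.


Step 1: E_pack = Ns * V_cell * Np * C_cell = 13 * 3.316 * 1 * 4.974 = 214.42 Wh
Step 2: t = E_pack / P = 214.42 / 304 = 0.7053 hr

0.7053 hr


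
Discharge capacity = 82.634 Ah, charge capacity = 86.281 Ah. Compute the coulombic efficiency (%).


Coulombic efficiency = 82.634/86.281 * 100% = 95.77%

95.77%


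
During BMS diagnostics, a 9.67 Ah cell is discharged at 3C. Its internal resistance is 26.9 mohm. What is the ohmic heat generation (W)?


Convert: R = 26.9 mohm = 0.0269 ohm
Step 1: I = C_rate * capacity = 3 * 9.67 = 29.01 A
Step 2: Q = I^2 * R = 29.01^2 * 0.0269 = 841.58 * 0.0269 = 22.64 W

22.64 W


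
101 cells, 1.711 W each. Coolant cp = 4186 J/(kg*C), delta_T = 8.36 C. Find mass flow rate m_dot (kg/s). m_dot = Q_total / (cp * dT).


Step 1: Total heat Q = 101 * 1.711 W = 172.81 W
Step 2: denom = cp * dT = 4186 * 8.36 = 34995
Step 3: m_dot = 172.81 / 34995 = 0.004938 kg/s

0.004938 kg/s


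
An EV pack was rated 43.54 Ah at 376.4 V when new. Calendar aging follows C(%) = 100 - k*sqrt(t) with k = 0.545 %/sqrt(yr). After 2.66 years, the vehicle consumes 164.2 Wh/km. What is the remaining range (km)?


Step 1: capacity retention = 100 - 0.545 * sqrt(2.66) = 100 - 0.545 * 1.631 = 99.111%
Step 2: C_now = 43.54 * 99.111/100 = 43.153 Ah
Step 3: E_pack = V * C_now = 376.4 * 43.153 = 16243 Wh
Step 4: range = E_pack / consumption = 16243 / 164.2 = 98.92 km

98.92 km


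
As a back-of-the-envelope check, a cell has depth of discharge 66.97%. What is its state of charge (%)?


SOC = 100 - DOD = 100 - 66.97 = 33.03%

33.03%


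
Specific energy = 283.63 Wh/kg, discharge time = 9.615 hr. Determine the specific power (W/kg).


Specific power = 283.63 Wh/kg / 9.615 hr = 29.50 W/kg

29.50 W/kg


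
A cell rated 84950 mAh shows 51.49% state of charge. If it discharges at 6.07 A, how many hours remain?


Convert: C_total = 84950 mAh = 84.95 Ah
Step 1: remaining = SOC/100 * C_total = 51.49/100 * 84.95 = 43.741 Ah
Step 2: t = remaining / I = 43.741 / 6.07 = 7.206 hr

7.206 hr


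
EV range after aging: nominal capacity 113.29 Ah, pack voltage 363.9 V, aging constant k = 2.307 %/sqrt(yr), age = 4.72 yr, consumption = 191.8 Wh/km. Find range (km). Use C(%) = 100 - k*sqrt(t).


Step 1: capacity retention = 100 - 2.307 * sqrt(4.72) = 100 - 2.307 * 2.1726 = 94.988%
Step 2: C_now = 113.29 * 94.988/100 = 107.61 Ah
Step 3: E_pack = V * C_now = 363.9 * 107.61 = 39159 Wh
Step 4: range = E_pack / consumption = 39159 / 191.8 = 204.2 km

204.2 km


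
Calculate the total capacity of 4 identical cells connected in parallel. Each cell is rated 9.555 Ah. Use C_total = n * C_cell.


Parallel capacities add: 4 * 9.555 Ah = 38.22 Ah

38.22 Ah


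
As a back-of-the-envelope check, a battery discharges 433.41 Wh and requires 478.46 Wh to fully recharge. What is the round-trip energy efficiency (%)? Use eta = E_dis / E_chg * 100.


Round-trip efficiency = 433.41/478.46 * 100% = 90.58%

90.58%


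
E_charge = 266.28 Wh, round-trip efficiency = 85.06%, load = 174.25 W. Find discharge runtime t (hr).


Step 1: E_discharge = eta/100 * E_charge = 85.06/100 * 266.28 = 226.5 Wh
Step 2: t = E_discharge / P = 226.5 / 174.25 = 1.300 hr

1.300 hr


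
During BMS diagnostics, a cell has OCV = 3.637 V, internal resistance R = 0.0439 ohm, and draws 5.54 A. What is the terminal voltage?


V = OCV - I*R = 3.637 - 5.54 * 0.0439 = 3.394 V

3.394 V


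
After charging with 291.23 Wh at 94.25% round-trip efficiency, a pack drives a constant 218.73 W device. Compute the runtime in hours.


Step 1: E_discharge = eta/100 * E_charge = 94.25/100 * 291.23 = 274.48 Wh
Step 2: t = E_discharge / P = 274.48 / 218.73 = 1.255 hr

1.255 hr


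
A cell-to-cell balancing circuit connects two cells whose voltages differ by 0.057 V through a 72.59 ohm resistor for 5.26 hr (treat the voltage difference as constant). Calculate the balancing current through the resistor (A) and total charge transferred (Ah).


I_bal = dV / R = 0.057 / 72.59 = 7.8523e-04 A
Q = I_bal * t = 7.8523e-04 * 5.26 = 0.004130 Ah

I=7.8523e-04 A, Q=0.004130 Ah


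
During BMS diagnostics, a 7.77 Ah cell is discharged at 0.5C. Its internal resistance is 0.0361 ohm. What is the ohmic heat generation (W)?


Step 1: I = C_rate * capacity = 0.5 * 7.77 = 3.885 A
Step 2: Q = I^2 * R = 3.885^2 * 0.0361 = 15.093 * 0.0361 = 0.5449 W

0.5449 W


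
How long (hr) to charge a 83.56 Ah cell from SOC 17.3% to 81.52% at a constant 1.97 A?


Step 1: dSOC = 81.52% - 17.3% = 64.22%
Step 2: delta_Ah = 83.56 * 64.22 / 100 = 53.662 Ah
Step 3: t = 53.662 / 1.97 = 27.24 hr

27.24 hr


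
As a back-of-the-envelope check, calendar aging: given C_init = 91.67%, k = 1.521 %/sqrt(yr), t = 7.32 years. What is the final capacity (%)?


sqrt(t) = sqrt(7.32) = 2.7055
C_final = 91.67 - 1.521 * 2.7055 = 87.55%

87.55%


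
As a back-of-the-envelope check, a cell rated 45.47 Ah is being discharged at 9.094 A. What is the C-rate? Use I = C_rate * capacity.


Rearranging: C_rate = 9.094 / 45.47 = 0.2C

0.2C


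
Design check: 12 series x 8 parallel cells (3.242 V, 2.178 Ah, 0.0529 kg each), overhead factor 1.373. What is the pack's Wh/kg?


Step 1: V_pack = 12 * 3.242 = 38.904 V
Step 2: C_pack = 8 * 2.178 = 17.424 Ah
Step 3: E_pack = V_pack * C_pack = 38.904 * 17.424 = 677.86 Wh
Step 4: m_pack = 12 * 8 * 0.0529 * 1.373 = 6.9726 kg
Step 5: ED = E_pack / m_pack = 677.86 / 6.9726 = 97.22 Wh/kg

97.22 Wh/kg


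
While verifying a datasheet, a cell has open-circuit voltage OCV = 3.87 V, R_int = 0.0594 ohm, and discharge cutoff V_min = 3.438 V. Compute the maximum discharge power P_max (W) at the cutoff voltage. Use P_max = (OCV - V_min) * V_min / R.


P_max = (OCV - V_min) * V_min / R = (3.87 - 3.438) * 3.438 / 0.0594 = 0.432 * 3.438 / 0.0594 = 25.00 W

25.00 W


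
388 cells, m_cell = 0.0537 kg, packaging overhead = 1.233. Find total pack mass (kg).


Cell mass sum = 388 * 0.0537 = 20.836 kg
With overhead 1.233: m_pack = 20.836 * 1.233 = 25.69 kg

25.69 kg


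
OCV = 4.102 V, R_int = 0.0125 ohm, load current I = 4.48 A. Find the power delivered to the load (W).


Step 1: V_terminal = OCV - I*R = 4.102 - 4.48 * 0.0125 = 4.046 V
Step 2: P_out = V_terminal * I = 4.046 * 4.48 = 18.13 W

18.13 W


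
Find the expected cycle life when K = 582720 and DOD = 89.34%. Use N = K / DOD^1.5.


Step 1: DOD^1.5 = 89.34^1.5 = 844.44
Step 2: N = 582720 / 844.44 = 690.1 cycles

690.1 cycles


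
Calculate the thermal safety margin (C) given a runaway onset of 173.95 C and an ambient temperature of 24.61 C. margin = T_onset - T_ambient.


margin = T_onset - T_ambient = 173.95 - 24.61 = 149.34 C

149.34 C


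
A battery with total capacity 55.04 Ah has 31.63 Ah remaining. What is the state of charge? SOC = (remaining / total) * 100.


SOC% = 31.63 / 55.04 * 100 = 57.47%

57.47%


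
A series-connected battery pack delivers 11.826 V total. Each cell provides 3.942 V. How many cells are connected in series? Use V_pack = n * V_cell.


Rearranging: n = V_pack / V_cell = 11.826 / 3.942 = 3 cells

3


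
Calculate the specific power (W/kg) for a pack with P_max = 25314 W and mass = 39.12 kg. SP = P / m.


SP = P / m = 25314 / 39.12 = 647.1 W/kg

647.1 W/kg


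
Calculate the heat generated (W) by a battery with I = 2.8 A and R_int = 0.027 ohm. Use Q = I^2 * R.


Q = I^2 * R = 2.8^2 * 0.027 = 0.2117 W

0.2117 W


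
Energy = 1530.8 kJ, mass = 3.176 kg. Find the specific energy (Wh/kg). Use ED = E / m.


Convert: E = 1530.8 kJ = 425.22 Wh
ED = E / m = 425.22 / 3.176 = 133.9 Wh/kg

133.9 Wh/kg


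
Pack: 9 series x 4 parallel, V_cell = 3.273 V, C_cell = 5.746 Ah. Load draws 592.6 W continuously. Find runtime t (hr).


Step 1: E_pack = Ns * V_cell * Np * C_cell = 9 * 3.273 * 4 * 5.746 = 677.04 Wh
Step 2: t = E_pack / P = 677.04 / 592.6 = 1.142 hr

1.142 hr


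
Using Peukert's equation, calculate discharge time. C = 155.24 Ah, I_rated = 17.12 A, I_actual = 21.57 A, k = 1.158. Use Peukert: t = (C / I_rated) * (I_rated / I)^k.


t_rated = C / I_rated = 155.24 / 17.12 = 9.0678 hr
(I_rated/I)^k = (0.79369)^1.158 = 0.76524
t = t_rated * (I_rated/I)^k = 9.0678 * 0.76524 = 6.939 hr

6.939 hr


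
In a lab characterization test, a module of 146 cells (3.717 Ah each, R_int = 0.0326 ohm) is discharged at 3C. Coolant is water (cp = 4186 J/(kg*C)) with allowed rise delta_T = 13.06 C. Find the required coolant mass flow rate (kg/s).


Step 1: I = 3 * 3.717 = 11.151 A
Step 2: Q_cell = I^2 * R = 11.151^2 * 0.0326 = 4.0536 W
Step 3: Q_total = 146 * 4.0536 = 591.83 W
Step 4: m_dot = Q_total / (cp * dT) = 591.83 / (4186 * 13.06) = 0.01083 kg/s

0.01083 kg/s


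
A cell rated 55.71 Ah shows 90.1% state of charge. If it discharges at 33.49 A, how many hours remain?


Step 1: remaining = SOC/100 * C_total = 90.1/100 * 55.71 = 50.195 Ah
Step 2: t = remaining / I = 50.195 / 33.49 = 1.499 hr

1.499 hr


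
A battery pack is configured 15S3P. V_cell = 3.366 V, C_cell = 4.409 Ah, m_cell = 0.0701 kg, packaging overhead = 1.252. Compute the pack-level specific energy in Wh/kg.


Step 1: V_pack = 15 * 3.366 = 50.49 V
Step 2: C_pack = 3 * 4.409 = 13.227 Ah
Step 3: E_pack = V_pack * C_pack = 50.49 * 13.227 = 667.83 Wh
Step 4: m_pack = 15 * 3 * 0.0701 * 1.252 = 3.9494 kg
Step 5: ED = E_pack / m_pack = 667.83 / 3.9494 = 169.1 Wh/kg

169.1 Wh/kg


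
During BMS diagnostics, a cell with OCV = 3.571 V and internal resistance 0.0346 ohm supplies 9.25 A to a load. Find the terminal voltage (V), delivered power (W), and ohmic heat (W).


Step 1: V_terminal = OCV - I*R = 3.571 - 9.25 * 0.0346 = 3.251 V
Step 2: P_out = V_terminal * I = 3.251 * 9.25 = 30.07 W
Step 3: Q = I^2 * R = 9.25^2 * 0.0346 = 2.960 W

V=3.251 V, P=30.07 W, Q=2.960 W


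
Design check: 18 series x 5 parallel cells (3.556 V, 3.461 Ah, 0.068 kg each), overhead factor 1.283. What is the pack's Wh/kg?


Step 1: V_pack = 18 * 3.556 = 64.008 V
Step 2: C_pack = 5 * 3.461 = 17.305 Ah
Step 3: E_pack = V_pack * C_pack = 64.008 * 17.305 = 1107.7 Wh
Step 4: m_pack = 18 * 5 * 0.068 * 1.283 = 7.852 kg
Step 5: ED = E_pack / m_pack = 1107.7 / 7.852 = 141.1 Wh/kg

141.1 Wh/kg


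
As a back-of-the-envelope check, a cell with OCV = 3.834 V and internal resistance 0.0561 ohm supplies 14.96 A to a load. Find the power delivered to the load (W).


Step 1: V_terminal = OCV - I*R = 3.834 - 14.96 * 0.0561 = 2.9947 V
Step 2: P_out = V_terminal * I = 2.9947 * 14.96 = 44.80 W

44.80 W


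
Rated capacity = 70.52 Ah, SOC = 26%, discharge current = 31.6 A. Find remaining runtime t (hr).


Step 1: remaining = SOC/100 * C_total = 26/100 * 70.52 = 18.335 Ah
Step 2: t = remaining / I = 18.335 / 31.6 = 0.5802 hr

0.5802 hr


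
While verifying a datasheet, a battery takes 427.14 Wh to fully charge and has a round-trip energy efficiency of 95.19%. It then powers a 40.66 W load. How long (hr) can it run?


Step 1: E_discharge = eta/100 * E_charge = 95.19/100 * 427.14 = 406.59 Wh
Step 2: t = E_discharge / P = 406.59 / 40.66 = 10.00 hr

10.00 hr


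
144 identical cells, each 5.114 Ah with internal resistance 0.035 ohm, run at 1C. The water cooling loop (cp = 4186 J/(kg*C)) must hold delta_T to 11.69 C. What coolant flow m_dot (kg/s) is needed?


Step 1: I = 1 * 5.114 = 5.114 A
Step 2: Q_cell = I^2 * R = 5.114^2 * 0.035 = 0.91535 W
Step 3: Q_total = 144 * 0.91535 = 131.81 W
Step 4: m_dot = Q_total / (cp * dT) = 131.81 / (4186 * 11.69) = 0.002694 kg/s

0.002694 kg/s


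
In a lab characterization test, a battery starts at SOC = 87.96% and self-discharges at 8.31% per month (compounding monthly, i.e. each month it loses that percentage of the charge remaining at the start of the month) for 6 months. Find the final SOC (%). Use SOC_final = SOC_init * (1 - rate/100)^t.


decay = (1 - 8.31/100)^6 = 0.5942
SOC_final = 87.96 * 0.5942 = 52.27%

52.27%


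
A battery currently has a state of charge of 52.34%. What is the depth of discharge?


Complement of SOC: DOD = 100% - 52.34% = 47.66%

47.66%


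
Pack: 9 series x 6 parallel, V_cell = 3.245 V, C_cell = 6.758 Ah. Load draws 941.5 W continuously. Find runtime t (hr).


Step 1: E_pack = Ns * V_cell * Np * C_cell = 9 * 3.245 * 6 * 6.758 = 1184.2 Wh
Step 2: t = E_pack / P = 1184.2 / 941.5 = 1.258 hr

1.258 hr


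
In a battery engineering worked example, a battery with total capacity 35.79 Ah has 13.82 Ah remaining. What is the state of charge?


SOC% = 13.82 / 35.79 * 100 = 38.61%

38.61%


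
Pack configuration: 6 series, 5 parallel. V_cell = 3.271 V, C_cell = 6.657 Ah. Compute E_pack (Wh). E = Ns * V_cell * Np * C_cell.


E = Ns * Vcell * Np * Ccell = 6 * 3.271 * 5 * 6.657 = 653.3 Wh

653.3 Wh


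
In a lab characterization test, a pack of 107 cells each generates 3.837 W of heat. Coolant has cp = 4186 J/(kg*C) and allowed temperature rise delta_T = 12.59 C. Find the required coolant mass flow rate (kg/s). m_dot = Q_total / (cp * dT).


Q_total = 107 * 3.837 = 410.56 W
m_dot = Q_total / (cp * dT) = 410.56 / (4186 * 12.59) = 0.007790 kg/s

0.007790 kg/s


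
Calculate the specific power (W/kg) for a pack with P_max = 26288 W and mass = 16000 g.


Convert: m = 16000 g = 16 kg
Specific power = 26288 W / 16 kg = 1643 W/kg

1643 W/kg


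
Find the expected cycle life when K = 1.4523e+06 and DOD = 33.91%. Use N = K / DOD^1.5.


Step 1: DOD^1.5 = 33.91^1.5 = 197.47
Step 2: N = 1.4523e+06 / 197.47 = 7355 cycles

7355 cycles


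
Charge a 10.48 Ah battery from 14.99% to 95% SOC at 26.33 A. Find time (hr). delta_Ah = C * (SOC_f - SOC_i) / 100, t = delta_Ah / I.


Step 1: dSOC = 95% - 14.99% = 80.01%
Step 2: delta_Ah = 10.48 * 80.01 / 100 = 8.385 Ah
Step 3: t = 8.385 / 26.33 = 0.3185 hr

0.3185 hr


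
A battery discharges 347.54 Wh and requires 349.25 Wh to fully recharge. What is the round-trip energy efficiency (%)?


Round-trip efficiency = 347.54/349.25 * 100% = 99.51%

99.51%


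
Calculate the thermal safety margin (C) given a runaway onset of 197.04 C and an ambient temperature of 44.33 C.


margin = T_onset - T_ambient = 197.04 - 44.33 = 152.71 C

152.71 C


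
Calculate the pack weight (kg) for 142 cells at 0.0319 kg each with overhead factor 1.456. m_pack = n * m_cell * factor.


Cell mass sum = 142 * 0.0319 = 4.5298 kg
With overhead 1.456: m_pack = 4.5298 * 1.456 = 6.595 kg

6.595 kg


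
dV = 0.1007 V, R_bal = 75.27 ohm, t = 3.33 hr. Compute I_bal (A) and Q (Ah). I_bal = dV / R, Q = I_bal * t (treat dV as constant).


I_bal = dV / R = 0.1007 / 75.27 = 0.0013379 A
Q = I_bal * t = 0.0013379 * 3.33 = 0.004455 Ah

I=0.0013379 A, Q=0.004455 Ah


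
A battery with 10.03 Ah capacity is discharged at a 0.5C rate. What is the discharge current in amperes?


At 0.5C: I = 0.5 * 10.03 Ah = 5.015 A

5.015 A


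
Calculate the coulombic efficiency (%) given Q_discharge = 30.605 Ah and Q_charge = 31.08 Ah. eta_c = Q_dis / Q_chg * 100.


Coulombic efficiency = 30.605/31.08 * 100% = 98.47%

98.47%


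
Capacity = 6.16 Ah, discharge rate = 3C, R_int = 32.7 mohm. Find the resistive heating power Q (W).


Convert: R = 32.7 mohm = 0.0327 ohm
Step 1: I = C_rate * capacity = 3 * 6.16 = 18.48 A
Step 2: Q = I^2 * R = 18.48^2 * 0.0327 = 341.51 * 0.0327 = 11.17 W

11.17 W


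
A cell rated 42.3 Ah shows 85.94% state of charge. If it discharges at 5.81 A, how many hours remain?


Step 1: remaining = SOC/100 * C_total = 85.94/100 * 42.3 = 36.353 Ah
Step 2: t = remaining / I = 36.353 / 5.81 = 6.257 hr

6.257 hr


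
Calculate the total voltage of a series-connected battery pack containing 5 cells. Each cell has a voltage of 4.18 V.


V_pack = n * V_cell = 5 * 4.18 = 20.9 V

20.9 V


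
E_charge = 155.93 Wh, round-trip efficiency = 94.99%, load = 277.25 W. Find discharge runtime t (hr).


Step 1: E_discharge = eta/100 * E_charge = 94.99/100 * 155.93 = 148.12 Wh
Step 2: t = E_discharge / P = 148.12 / 277.25 = 0.5342 hr

0.5342 hr


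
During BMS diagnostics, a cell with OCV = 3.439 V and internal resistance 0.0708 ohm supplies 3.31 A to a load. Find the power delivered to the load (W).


Step 1: V_terminal = OCV - I*R = 3.439 - 3.31 * 0.0708 = 3.2047 V
Step 2: P_out = V_terminal * I = 3.2047 * 3.31 = 10.61 W

10.61 W


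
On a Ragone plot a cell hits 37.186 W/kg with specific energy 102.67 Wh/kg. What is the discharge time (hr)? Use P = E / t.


t = E / P = 102.67 / 37.186 = 2.761 hr

2.761 hr


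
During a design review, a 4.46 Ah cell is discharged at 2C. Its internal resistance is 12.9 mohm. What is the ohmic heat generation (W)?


Convert: R = 12.9 mohm = 0.0129 ohm
Step 1: I = C_rate * capacity = 2 * 4.46 = 8.92 A
Step 2: Q = I^2 * R = 8.92^2 * 0.0129 = 79.566 * 0.0129 = 1.026 W

1.026 W


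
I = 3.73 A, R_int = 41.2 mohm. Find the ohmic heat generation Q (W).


Convert: R = 41.2 mohm = 0.0412 ohm
I^2 = 13.913
Q = 13.913 * 0.0412 = 0.5732 W

0.5732 W


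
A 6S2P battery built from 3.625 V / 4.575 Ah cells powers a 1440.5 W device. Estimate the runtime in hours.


Step 1: E_pack = Ns * V_cell * Np * C_cell = 6 * 3.625 * 2 * 4.575 = 199.01 Wh
Step 2: t = E_pack / P = 199.01 / 1440.5 = 0.1382 hr

0.1382 hr


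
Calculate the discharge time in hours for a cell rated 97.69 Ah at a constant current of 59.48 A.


Runtime = 97.69 Ah / 59.48 A = 1.642 hr

1.642 hr


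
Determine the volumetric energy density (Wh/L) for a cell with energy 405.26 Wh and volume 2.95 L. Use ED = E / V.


Volumetric ED = 405.26 Wh / 2.95 L = 137.4 Wh/L

137.4 Wh/L


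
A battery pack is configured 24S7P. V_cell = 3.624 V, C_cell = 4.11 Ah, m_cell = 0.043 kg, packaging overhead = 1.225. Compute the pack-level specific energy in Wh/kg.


Step 1: V_pack = 24 * 3.624 = 86.976 V
Step 2: C_pack = 7 * 4.11 = 28.77 Ah
Step 3: E_pack = V_pack * C_pack = 86.976 * 28.77 = 2502.3 Wh
Step 4: m_pack = 24 * 7 * 0.043 * 1.225 = 8.8494 kg
Step 5: ED = E_pack / m_pack = 2502.3 / 8.8494 = 282.8 Wh/kg

282.8 Wh/kg


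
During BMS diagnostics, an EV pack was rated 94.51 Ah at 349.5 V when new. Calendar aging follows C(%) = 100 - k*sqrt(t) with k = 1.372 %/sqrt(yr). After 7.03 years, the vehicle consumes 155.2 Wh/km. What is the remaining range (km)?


Step 1: capacity retention = 100 - 1.372 * sqrt(7.03) = 100 - 1.372 * 2.6514 = 96.362%
Step 2: C_now = 94.51 * 96.362/100 = 91.072 Ah
Step 3: E_pack = V * C_now = 349.5 * 91.072 = 31830 Wh
Step 4: range = E_pack / consumption = 31830 / 155.2 = 205.1 km

205.1 km


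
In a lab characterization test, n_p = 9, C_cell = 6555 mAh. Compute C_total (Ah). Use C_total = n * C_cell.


Convert: C_cell = 6555 mAh = 6.555 Ah
C_total = 9 * 6.555 = 58.995 Ah

58.995 Ah


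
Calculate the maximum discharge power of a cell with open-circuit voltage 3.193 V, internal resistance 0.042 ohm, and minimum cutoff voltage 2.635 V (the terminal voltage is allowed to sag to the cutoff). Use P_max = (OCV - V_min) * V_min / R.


dV = OCV - V_min = 0.558 V (so I_max = dV / R)
P_max = dV * V_min / R = 0.558 * 2.635 / 0.042 = 35.01 W

35.01 W


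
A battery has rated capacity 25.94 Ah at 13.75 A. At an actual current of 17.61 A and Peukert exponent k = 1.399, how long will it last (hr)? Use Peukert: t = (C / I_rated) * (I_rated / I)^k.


Step 1: t_rated = C / I_rated = 25.94 / 13.75 = 1.8865 hr
Step 2: ratio = 13.75 / 17.61 = 0.78081
Step 3: ratio^k = 0.78081^1.399 = 0.70741
Step 4: t = t_rated * ratio^k = 1.8865 * 0.70741 = 1.335 hr

1.335 hr


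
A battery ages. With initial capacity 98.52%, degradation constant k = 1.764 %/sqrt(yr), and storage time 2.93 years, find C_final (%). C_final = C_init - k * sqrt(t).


sqrt(t) = sqrt(2.93) = 1.7117
C_final = 98.52 - 1.764 * 1.7117 = 95.50%

95.50%


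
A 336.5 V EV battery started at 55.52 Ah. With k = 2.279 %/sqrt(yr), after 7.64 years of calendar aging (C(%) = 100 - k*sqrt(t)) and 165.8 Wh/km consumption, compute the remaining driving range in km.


Step 1: capacity retention = 100 - 2.279 * sqrt(7.64) = 100 - 2.279 * 2.7641 = 93.701%
Step 2: C_now = 55.52 * 93.701/100 = 52.023 Ah
Step 3: E_pack = V * C_now = 336.5 * 52.023 = 17506 Wh
Step 4: range = E_pack / consumption = 17506 / 165.8 = 105.6 km

105.6 km


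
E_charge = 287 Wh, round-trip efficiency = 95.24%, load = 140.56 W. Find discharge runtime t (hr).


Step 1: E_discharge = eta/100 * E_charge = 95.24/100 * 287 = 273.34 Wh
Step 2: t = E_discharge / P = 273.34 / 140.56 = 1.945 hr

1.945 hr


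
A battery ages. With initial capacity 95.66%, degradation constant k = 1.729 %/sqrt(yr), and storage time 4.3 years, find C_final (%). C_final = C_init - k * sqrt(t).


Step 1: sqrt(4.3 yr) = 2.0736
Step 2: drop = 1.729 * 2.0736 = 3.5853
Step 3: C_final = 95.66 - 3.5853 = 92.07%

92.07%


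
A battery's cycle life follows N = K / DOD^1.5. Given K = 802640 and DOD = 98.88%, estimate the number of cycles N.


DOD^1.5 = 983.25
N = K / DOD^1.5 = 802640 / 983.25 = 816.3

816.3 cycles


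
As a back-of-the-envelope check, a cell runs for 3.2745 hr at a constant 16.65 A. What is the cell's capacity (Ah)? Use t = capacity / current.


C = I * t = 16.65 * 3.2745 = 54.52 Ah

54.52 Ah


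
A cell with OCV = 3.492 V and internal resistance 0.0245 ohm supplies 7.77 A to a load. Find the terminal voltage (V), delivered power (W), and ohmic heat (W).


Step 1: V_terminal = OCV - I*R = 3.492 - 7.77 * 0.0245 = 3.3016 V
Step 2: P_out = V_terminal * I = 3.3016 * 7.77 = 25.65 W
Step 3: Q = I^2 * R = 7.77^2 * 0.0245 = 1.479 W

V=3.3016 V, P=25.65 W, Q=1.479 W


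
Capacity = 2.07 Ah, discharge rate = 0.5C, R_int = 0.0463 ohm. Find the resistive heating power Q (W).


Step 1: I = C_rate * capacity = 0.5 * 2.07 = 1.035 A
Step 2: Q = I^2 * R = 1.035^2 * 0.0463 = 1.0712 * 0.0463 = 0.04960 W

0.04960 W


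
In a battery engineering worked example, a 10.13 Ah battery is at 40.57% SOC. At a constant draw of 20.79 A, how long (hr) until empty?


Step 1: remaining = SOC/100 * C_total = 40.57/100 * 10.13 = 4.1097 Ah
Step 2: t = remaining / I = 4.1097 / 20.79 = 0.1977 hr

0.1977 hr


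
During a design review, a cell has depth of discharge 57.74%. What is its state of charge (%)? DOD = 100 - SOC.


SOC = 100 - DOD = 100 - 57.74 = 42.26%

42.26%


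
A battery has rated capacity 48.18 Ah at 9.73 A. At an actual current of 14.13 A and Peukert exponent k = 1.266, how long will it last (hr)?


Step 1: t_rated = C / I_rated = 48.18 / 9.73 = 4.9517 hr
Step 2: ratio = 9.73 / 14.13 = 0.68861
Step 3: ratio^k = 0.68861^1.266 = 0.62355
Step 4: t = t_rated * ratio^k = 4.9517 * 0.62355 = 3.088 hr

3.088 hr


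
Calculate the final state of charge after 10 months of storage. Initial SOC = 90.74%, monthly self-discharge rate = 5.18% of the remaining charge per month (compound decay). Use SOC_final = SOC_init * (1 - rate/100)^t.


decay = (1 - 5.18/100)^10 = 0.58749
SOC_final = 90.74 * 0.58749 = 53.31%

53.31%


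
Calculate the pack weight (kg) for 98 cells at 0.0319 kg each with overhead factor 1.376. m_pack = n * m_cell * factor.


m_pack = n * m_cell * overhead = 98 * 0.0319 * 1.376 = 4.302 kg

4.302 kg


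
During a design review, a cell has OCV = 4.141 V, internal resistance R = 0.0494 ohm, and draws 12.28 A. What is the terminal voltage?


IR drop = 12.28 * 0.0494 = 0.60663 V
V = 4.141 - 0.60663 = 3.534 V

3.534 V


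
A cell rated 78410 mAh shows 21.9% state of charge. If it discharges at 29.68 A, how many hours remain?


Convert: C_total = 78410 mAh = 78.41 Ah
Step 1: remaining = SOC/100 * C_total = 21.9/100 * 78.41 = 17.172 Ah
Step 2: t = remaining / I = 17.172 / 29.68 = 0.5786 hr

0.5786 hr


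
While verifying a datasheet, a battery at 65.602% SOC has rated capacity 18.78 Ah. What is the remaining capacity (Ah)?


remaining = SOC / 100 * total = 65.602 / 100 * 18.78 = 12.32 Ah

12.32 Ah


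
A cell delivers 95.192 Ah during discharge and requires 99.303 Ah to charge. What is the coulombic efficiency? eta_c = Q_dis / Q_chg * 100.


eta_c = Q_dis / Q_chg * 100 = 95.192 / 99.303 * 100 = 95.86%

95.86%


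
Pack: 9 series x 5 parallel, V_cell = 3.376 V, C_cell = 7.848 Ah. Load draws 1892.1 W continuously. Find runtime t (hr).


Step 1: E_pack = Ns * V_cell * Np * C_cell = 9 * 3.376 * 5 * 7.848 = 1192.3 Wh
Step 2: t = E_pack / P = 1192.3 / 1892.1 = 0.6301 hr

0.6301 hr


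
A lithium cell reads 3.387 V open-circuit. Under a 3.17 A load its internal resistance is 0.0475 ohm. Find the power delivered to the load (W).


Step 1: V_terminal = OCV - I*R = 3.387 - 3.17 * 0.0475 = 3.2364 V
Step 2: P_out = V_terminal * I = 3.2364 * 3.17 = 10.26 W

10.26 W


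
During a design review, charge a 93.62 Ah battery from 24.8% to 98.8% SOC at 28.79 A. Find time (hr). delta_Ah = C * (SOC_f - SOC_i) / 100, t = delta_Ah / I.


delta_Ah = 93.62 * (98.8 - 24.8) / 100 = 69.279 Ah
t = delta_Ah / I = 69.279 / 28.79 = 2.406 hr

2.406 hr


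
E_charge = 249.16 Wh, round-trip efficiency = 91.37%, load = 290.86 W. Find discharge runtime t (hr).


Step 1: E_discharge = eta/100 * E_charge = 91.37/100 * 249.16 = 227.66 Wh
Step 2: t = E_discharge / P = 227.66 / 290.86 = 0.7827 hr

0.7827 hr


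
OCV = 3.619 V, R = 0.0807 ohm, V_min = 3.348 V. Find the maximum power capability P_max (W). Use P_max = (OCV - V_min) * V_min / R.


P_max = (OCV - V_min) * V_min / R = (3.619 - 3.348) * 3.348 / 0.0807 = 0.271 * 3.348 / 0.0807 = 11.24 W

11.24 W


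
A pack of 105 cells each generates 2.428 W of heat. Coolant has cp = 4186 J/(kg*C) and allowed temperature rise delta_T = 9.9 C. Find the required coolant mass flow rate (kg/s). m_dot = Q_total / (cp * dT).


Step 1: Total heat Q = 105 * 2.428 W = 254.94 W
Step 2: denom = cp * dT = 4186 * 9.9 = 41441
Step 3: m_dot = 254.94 / 41441 = 0.006152 kg/s

0.006152 kg/s


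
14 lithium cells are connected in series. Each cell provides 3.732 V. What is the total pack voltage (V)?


V_pack = n * V_cell = 14 * 3.732 = 52.248 V

52.248 V


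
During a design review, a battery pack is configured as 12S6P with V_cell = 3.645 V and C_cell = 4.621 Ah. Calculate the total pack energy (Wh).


V_pack = 12 * 3.645 = 43.74 V
C_pack = 6 * 4.621 = 27.726 Ah
E = V_pack * C_pack = 43.74 * 27.726 = 1213 Wh

1213 Wh


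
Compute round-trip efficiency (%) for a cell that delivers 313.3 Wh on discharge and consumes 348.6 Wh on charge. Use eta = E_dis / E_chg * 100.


Round-trip efficiency = 313.3/348.6 * 100% = 89.87%

89.87%


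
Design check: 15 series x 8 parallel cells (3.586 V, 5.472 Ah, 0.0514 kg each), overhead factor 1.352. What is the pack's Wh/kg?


Step 1: V_pack = 15 * 3.586 = 53.79 V
Step 2: C_pack = 8 * 5.472 = 43.776 Ah
Step 3: E_pack = V_pack * C_pack = 53.79 * 43.776 = 2354.7 Wh
Step 4: m_pack = 15 * 8 * 0.0514 * 1.352 = 8.3391 kg
Step 5: ED = E_pack / m_pack = 2354.7 / 8.3391 = 282.4 Wh/kg

282.4 Wh/kg


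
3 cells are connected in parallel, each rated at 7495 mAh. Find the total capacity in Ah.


Convert: C_cell = 7495 mAh = 7.495 Ah
C_total = 3 * 7.495 = 22.485 Ah

22.485 Ah


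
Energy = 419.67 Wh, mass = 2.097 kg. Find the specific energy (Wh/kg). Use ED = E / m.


Specific energy = 419.67 Wh / 2.097 kg = 200.1 Wh/kg

200.1 Wh/kg


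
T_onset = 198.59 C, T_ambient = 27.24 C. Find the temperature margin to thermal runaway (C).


margin = T_onset - T_ambient = 198.59 - 27.24 = 171.35 C

171.35 C


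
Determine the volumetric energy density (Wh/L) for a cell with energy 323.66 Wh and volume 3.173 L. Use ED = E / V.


Volumetric ED = 323.66 Wh / 3.173 L = 102.0 Wh/L

102.0 Wh/L


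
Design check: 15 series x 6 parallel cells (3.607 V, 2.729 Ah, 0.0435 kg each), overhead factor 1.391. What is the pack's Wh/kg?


Step 1: V_pack = 15 * 3.607 = 54.105 V
Step 2: C_pack = 6 * 2.729 = 16.374 Ah
Step 3: E_pack = V_pack * C_pack = 54.105 * 16.374 = 885.92 Wh
Step 4: m_pack = 15 * 6 * 0.0435 * 1.391 = 5.4458 kg
Step 5: ED = E_pack / m_pack = 885.92 / 5.4458 = 162.7 Wh/kg

162.7 Wh/kg


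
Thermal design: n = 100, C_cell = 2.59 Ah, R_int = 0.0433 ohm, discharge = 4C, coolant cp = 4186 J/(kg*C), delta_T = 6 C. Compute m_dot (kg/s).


Step 1: I = 4 * 2.59 = 10.36 A
Step 2: Q_cell = I^2 * R = 10.36^2 * 0.0433 = 4.6474 W
Step 3: Q_total = 100 * 4.6474 = 464.74 W
Step 4: m_dot = Q_total / (cp * dT) = 464.74 / (4186 * 6) = 0.01850 kg/s

0.01850 kg/s


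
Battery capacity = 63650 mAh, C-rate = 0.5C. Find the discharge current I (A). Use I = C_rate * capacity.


Convert: capacity = 63650 mAh = 63.65 Ah
I = C_rate * capacity = 0.5 * 63.65 = 31.825 A

31.825 A


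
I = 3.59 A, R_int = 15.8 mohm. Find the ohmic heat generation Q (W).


Convert: R = 15.8 mohm = 0.0158 ohm
I^2 = 12.888
Q = 12.888 * 0.0158 = 0.2036 W

0.2036 W
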